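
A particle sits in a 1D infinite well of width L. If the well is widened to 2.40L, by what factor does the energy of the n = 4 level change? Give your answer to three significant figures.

0.174

E_n ∝ 1/L², so the energy scales by 1/2.40² = 0.174.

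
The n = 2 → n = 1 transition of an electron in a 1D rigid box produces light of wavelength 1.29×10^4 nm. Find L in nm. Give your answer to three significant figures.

L = 3.43 nm

The photon carries ΔE = hc/λ = 6.626×10^-34·2.998×10^8/1.29×10^-5 m = 1.540×10^-20 J.
Since ΔE = (2² − 1²)E_1, E_1 = 5.133×10^-21 J, and L = h/√(8m_eE_1) = 3.43×10^-9 m = 3.43 nm.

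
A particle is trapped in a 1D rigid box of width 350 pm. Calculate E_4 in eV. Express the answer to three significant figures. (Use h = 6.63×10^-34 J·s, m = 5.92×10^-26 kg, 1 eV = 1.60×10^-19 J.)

E_4 = 7.58×10^-4 eV

For an infinite well E_n = n²h²/(8mL²), so E_1 = h²/(8mL²) = (6.63×10^-34)²/(8·5.92×10^-26·(3.50×10^-10 m)²) = 7.577×10^-24 J.
Then E_4 = 4²·E_1 = 16·7.577×10^-24 J = 1.212×10^-22 J.
Converting, E_4 = 1.212×10^-22 J / (1.60×10^-19 J/eV) = 7.58×10^-4 eV.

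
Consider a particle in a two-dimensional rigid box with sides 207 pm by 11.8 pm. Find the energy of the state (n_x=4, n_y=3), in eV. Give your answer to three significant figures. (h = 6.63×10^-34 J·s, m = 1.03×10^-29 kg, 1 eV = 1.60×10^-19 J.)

E = 2.17×10^3 eV

For a 2D rectangular well E = (h²/8m)·Σ n_i²/L_i² = (6.63×10^-34)²/(8·1.03×10^-29) · [4²/(207 pm)² + 3²/(11.8 pm)²].
Evaluating gives E = 3.468×10^-16 J = 2.17×10^3 eV.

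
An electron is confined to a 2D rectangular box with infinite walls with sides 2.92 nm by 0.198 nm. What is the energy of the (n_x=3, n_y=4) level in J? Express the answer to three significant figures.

For a 2D rectangular well E = (h²/8m_e)·Σ n_i²/L_i² = (6.626×10^-34)²/(8·9.109×10^-31) · [3²/(2.92 nm)² + 4²/(0.198 nm)²].
Evaluating gives E = 2.47×10^-17 J.

E = 2.47×10^-17 J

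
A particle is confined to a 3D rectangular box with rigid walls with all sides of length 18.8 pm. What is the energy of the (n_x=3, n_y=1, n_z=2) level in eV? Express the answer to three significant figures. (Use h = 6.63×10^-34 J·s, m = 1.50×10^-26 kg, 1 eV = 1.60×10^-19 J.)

For a 3D rectangular well E = (h²/8m)·Σ n_i²/L_i² = (6.63×10^-34)²/(8·1.50×10^-26) · [3²/(18.8 pm)² + 1²/(18.8 pm)² + 2²/(18.8 pm)²].
Evaluating gives E = 1.451×10^-19 J = 0.907 eV.

E = 0.907 eV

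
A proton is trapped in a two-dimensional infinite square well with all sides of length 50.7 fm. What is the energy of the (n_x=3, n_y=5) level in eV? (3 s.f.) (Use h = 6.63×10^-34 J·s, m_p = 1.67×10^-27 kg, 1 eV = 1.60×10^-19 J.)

For a 2D rectangular well E = (h²/8m_p)·Σ n_i²/L_i² = (6.63×10^-34)²/(8·1.67×10^-27) · [3²/(50.7 fm)² + 5²/(50.7 fm)²].
Evaluating gives E = 4.352×10^-13 J = 2.72×10^6 eV.

E = 2.72×10^6 eV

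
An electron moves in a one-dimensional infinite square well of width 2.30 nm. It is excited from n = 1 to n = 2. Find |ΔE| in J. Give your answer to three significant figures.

|ΔE| = 3.42×10^-20 J

E_1 = h²/(8m_eL²) = 1.139×10^-20 J.
|ΔE| = |1² − 2²|·E_1 = 3·1.139×10^-20 J = 3.42×10^-20 J.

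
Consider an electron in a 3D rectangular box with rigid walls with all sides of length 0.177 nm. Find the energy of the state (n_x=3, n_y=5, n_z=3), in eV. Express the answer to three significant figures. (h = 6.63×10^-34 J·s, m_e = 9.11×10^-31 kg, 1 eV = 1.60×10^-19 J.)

For a 3D rectangular well E = (h²/8m_e)·Σ n_i²/L_i² = (6.63×10^-34)²/(8·9.11×10^-31) · [3²/(0.177 nm)² + 5²/(0.177 nm)² + 3²/(0.177 nm)²].
Evaluating gives E = 8.278×10^-17 J = 517 eV.

E = 517 eV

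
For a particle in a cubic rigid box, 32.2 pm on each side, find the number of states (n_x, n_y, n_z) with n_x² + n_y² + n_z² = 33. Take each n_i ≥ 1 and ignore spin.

The level has n_x² + n_y² + n_z² = 33. The ordered positive-integer solutions are (1, 4, 4), (2, 2, 5), (2, 5, 2), (4, 1, 4), (4, 4, 1), (5, 2, 2).
That gives 6 states.

degeneracy = 6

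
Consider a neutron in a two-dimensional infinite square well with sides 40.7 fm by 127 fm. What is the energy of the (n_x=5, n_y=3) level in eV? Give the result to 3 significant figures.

E = 3.20×10^6 eV

For a 2D rectangular well E = (h²/8m_n)·Σ n_i²/L_i² = (6.626×10^-34)²/(8·1.675×10^-27) · [5²/(40.7 fm)² + 3²/(127 fm)²].
Evaluating gives E = 5.128×10^-13 J = 3.20×10^6 eV.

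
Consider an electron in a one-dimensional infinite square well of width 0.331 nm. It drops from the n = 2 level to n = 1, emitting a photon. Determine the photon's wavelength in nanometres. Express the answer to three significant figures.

E_1 = h²/(8m_eL²) = 5.499×10^-19 J, so ΔE = (2² − 1²)E_1 = 1.650×10^-18 J.
λ = hc/ΔE = (6.626×10^-34·2.998×10^8)/1.650×10^-18 = 1.20×10^-7 m = 120 nm.

λ = 120 nm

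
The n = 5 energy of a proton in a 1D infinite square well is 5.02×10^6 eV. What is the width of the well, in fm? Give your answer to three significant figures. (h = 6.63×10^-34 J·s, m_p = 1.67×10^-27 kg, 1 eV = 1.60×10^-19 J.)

From E_n = n²h²/(8m_pL²), L = n·h/√(8m_pE_n).
E_5 = 5.02×10^6 eV = 8.032×10^-13 J, so L = 5·6.63×10^-34/√(8·1.67×10^-27·8.032×10^-13) = 3.20×10^-14 m = 32.0 fm.

L = 32.0 fm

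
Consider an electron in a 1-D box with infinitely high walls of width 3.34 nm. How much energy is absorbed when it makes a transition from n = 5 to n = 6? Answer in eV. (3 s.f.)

E_1 = h²/(8m_eL²) = 5.401×10^-21 J.
|ΔE| = |5² − 6²|·E_1 = 11·5.401×10^-21 J = 5.941×10^-20 J = 0.371 eV.

|ΔE| = 0.371 eV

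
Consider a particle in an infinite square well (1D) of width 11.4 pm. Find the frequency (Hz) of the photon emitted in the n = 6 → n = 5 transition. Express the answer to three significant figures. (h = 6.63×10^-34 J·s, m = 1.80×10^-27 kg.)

f = 3.90×10^15 Hz

E_1 = h²/(8mL²) = 2.349×10^-19 J and ΔE = (6² − 5²)E_1 = 2.584×10^-18 J.
f = ΔE/h = 2.584×10^-18/6.63×10^-34 = 3.90×10^15 Hz.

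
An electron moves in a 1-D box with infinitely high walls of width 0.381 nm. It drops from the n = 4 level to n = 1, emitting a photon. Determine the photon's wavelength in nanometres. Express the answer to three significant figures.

E_1 = h²/(8m_eL²) = 4.150×10^-19 J, so ΔE = (4² − 1²)E_1 = 6.225×10^-18 J.
λ = hc/ΔE = (6.626×10^-34·2.998×10^8)/6.225×10^-18 = 3.19×10^-8 m = 31.9 nm.

λ = 31.9 nm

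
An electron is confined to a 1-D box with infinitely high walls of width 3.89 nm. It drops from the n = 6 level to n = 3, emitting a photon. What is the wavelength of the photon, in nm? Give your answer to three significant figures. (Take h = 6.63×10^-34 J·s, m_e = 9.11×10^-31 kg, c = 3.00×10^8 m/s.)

E_1 = h²/(8m_eL²) = 3.986×10^-21 J, so ΔE = (6² − 3²)E_1 = 1.076×10^-19 J.
λ = hc/ΔE = (6.63×10^-34·3.00×10^8)/1.076×10^-19 = 1.85×10^-6 m = 1.85×10^3 nm.

λ = 1.85×10^3 nm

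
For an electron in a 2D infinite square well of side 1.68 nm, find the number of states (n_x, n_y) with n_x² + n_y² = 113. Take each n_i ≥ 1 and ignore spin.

The level has n_x² + n_y² = 113. The ordered positive-integer solutions are (7, 8), (8, 7).
That gives 2 states.

degeneracy = 2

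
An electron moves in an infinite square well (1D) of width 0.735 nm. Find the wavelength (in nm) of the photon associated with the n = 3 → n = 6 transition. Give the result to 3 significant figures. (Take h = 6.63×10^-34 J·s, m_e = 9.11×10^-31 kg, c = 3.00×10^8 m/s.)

λ = 66.0 nm

E_1 = h²/(8m_eL²) = 1.116×10^-19 J, so ΔE = (6² − 3²)E_1 = 3.013×10^-18 J.
λ = hc/ΔE = (6.63×10^-34·3.00×10^8)/3.013×10^-18 = 6.60×10^-8 m = 66.0 nm.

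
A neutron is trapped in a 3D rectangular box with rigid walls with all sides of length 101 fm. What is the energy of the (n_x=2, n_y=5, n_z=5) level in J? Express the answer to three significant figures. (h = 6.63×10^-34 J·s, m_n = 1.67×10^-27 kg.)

For a 3D rectangular well E = (h²/8m_n)·Σ n_i²/L_i² = (6.63×10^-34)²/(8·1.67×10^-27) · [2²/(101 fm)² + 5²/(101 fm)² + 5²/(101 fm)²].
Evaluating gives E = 1.74×10^-13 J.

E = 1.74×10^-13 J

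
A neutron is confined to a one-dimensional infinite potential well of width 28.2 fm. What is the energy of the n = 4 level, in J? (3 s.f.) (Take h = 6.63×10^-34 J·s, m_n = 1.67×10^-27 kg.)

E_4 = 6.62×10^-13 J

For an infinite well E_n = n²h²/(8m_nL²), so E_1 = h²/(8m_nL²) = (6.63×10^-34)²/(8·1.67×10^-27·(2.82×10^-14 m)²) = 4.137×10^-14 J.
Then E_4 = 4²·E_1 = 16·4.137×10^-14 J = 6.62×10^-13 J.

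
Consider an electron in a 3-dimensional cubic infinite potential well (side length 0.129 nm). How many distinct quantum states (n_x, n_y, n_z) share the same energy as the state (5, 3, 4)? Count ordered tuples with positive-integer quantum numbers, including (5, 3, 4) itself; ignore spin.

degeneracy = 6

The level has n_x² + n_y² + n_z² = 50. The ordered positive-integer solutions are (3, 4, 5), (3, 5, 4), (4, 3, 5), (4, 5, 3), (5, 3, 4), (5, 4, 3).
That gives 6 states.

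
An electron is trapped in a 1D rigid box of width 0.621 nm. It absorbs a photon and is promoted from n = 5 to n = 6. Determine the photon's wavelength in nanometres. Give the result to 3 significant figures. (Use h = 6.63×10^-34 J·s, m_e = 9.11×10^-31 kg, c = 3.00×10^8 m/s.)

E_1 = h²/(8m_eL²) = 1.564×10^-19 J, so ΔE = (6² − 5²)E_1 = 1.720×10^-18 J.
λ = hc/ΔE = (6.63×10^-34·3.00×10^8)/1.720×10^-18 = 1.16×10^-7 m = 116 nm.

λ = 116 nm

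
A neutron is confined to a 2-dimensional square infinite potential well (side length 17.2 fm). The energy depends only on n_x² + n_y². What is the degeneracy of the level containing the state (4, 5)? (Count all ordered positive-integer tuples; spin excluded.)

The level has n_x² + n_y² = 41. The ordered positive-integer solutions are (4, 5), (5, 4).
That gives 2 states.

degeneracy = 2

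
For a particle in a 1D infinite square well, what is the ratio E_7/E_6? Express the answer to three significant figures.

1.36

E_n ∝ n², so E_7/E_6 = 7²/6² = 49/36 = 1.36.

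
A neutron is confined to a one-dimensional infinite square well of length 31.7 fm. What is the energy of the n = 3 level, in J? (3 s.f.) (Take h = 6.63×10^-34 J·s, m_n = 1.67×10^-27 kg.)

E_3 = 2.95×10^-13 J

For an infinite well E_n = n²h²/(8m_nL²), so E_1 = h²/(8m_nL²) = (6.63×10^-34)²/(8·1.67×10^-27·(3.17×10^-14 m)²) = 3.274×10^-14 J.
Then E_3 = 3²·E_1 = 9·3.274×10^-14 J = 2.95×10^-13 J.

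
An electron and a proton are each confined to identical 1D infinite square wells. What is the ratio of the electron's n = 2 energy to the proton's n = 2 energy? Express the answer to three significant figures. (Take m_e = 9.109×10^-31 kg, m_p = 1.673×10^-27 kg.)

E_n ∝ 1/m at fixed n and L, so the ratio is m_p/m_e = 1.673×10^-27/9.109×10^-31 = 1.84×10^3.

1.84×10^3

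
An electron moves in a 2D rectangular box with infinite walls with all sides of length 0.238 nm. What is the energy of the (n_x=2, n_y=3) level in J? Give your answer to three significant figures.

E = 1.38×10^-17 J

For a 2D rectangular well E = (h²/8m_e)·Σ n_i²/L_i² = (6.626×10^-34)²/(8·9.109×10^-31) · [2²/(0.238 nm)² + 3²/(0.238 nm)²].
Evaluating gives E = 1.38×10^-17 J.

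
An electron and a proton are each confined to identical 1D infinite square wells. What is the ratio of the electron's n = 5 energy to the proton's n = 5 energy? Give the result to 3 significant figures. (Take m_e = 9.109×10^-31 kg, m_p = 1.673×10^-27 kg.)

E_n ∝ 1/m at fixed n and L, so the ratio is m_p/m_e = 1.673×10^-27/9.109×10^-31 = 1.84×10^3.

1.84×10^3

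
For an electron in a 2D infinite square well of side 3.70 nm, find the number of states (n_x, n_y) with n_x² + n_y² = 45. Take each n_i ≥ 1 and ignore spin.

The level has n_x² + n_y² = 45. The ordered positive-integer solutions are (3, 6), (6, 3).
That gives 2 states.

degeneracy = 2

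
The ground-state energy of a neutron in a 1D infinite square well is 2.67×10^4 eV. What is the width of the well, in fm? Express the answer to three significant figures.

L = 87.5 fm

From E_n = n²h²/(8m_nL²), L = n·h/√(8m_nE_n).
E_1 = 2.67×10^4 eV = 4.277×10^-15 J, so L = 1·6.626×10^-34/√(8·1.675×10^-27·4.277×10^-15) = 8.75×10^-14 m = 87.5 fm.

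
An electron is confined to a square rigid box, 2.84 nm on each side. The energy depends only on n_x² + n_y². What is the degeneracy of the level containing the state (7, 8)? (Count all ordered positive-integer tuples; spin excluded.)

degeneracy = 2

The level has n_x² + n_y² = 113. The ordered positive-integer solutions are (7, 8), (8, 7).
That gives 2 states.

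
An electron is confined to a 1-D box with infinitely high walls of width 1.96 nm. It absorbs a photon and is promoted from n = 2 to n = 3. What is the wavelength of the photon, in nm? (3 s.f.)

E_1 = h²/(8m_eL²) = 1.568×10^-20 J, so ΔE = (3² − 2²)E_1 = 7.840×10^-20 J.
λ = hc/ΔE = (6.626×10^-34·2.998×10^8)/7.840×10^-20 = 2.53×10^-6 m = 2.53×10^3 nm.

λ = 2.53×10^3 nm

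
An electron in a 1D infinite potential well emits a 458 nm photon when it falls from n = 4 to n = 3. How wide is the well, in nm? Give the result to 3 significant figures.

The photon carries ΔE = hc/λ = 6.626×10^-34·2.998×10^8/4.58×10^-7 m = 4.337×10^-19 J.
Since ΔE = (4² − 3²)E_1, E_1 = 6.196×10^-20 J, and L = h/√(8m_eE_1) = 9.86×10^-10 m = 0.986 nm.

L = 0.986 nm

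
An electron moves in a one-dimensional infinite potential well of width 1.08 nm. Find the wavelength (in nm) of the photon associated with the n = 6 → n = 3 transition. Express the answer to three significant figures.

E_1 = h²/(8m_eL²) = 5.165×10^-20 J, so ΔE = (6² − 3²)E_1 = 1.395×10^-18 J.
λ = hc/ΔE = (6.626×10^-34·2.998×10^8)/1.395×10^-18 = 1.42×10^-7 m = 142 nm.

λ = 142 nm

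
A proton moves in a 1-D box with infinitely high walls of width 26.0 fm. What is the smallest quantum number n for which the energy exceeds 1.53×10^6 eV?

n = 3

E_1 = h²/(8m_pL²) = 4.853×10^-14 J = 3.029×10^5 eV.
Need n² > 1.53×10^6/3.029×10^5 = 5.051, i.e. n > 2.247.
The smallest integer satisfying this is n = 3.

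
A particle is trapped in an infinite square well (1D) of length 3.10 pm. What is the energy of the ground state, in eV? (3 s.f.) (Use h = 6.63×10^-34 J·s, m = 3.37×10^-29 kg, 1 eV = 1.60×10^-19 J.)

For an infinite well E_n = n²h²/(8mL²), so E_1 = h²/(8mL²) = (6.63×10^-34)²/(8·3.37×10^-29·(3.10×10^-12 m)²) = 1.697×10^-16 J.
Converting, E_1 = 1.697×10^-16 J / (1.60×10^-19 J/eV) = 1.06×10^3 eV.

E_1 = 1.06×10^3 eV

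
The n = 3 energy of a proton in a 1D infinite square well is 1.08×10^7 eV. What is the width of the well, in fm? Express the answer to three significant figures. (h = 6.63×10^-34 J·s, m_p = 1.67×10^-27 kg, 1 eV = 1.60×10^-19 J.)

From E_n = n²h²/(8m_pL²), L = n·h/√(8m_pE_n).
E_3 = 1.08×10^7 eV = 1.728×10^-12 J, so L = 3·6.63×10^-34/√(8·1.67×10^-27·1.728×10^-12) = 1.31×10^-14 m = 13.1 fm.

L = 13.1 fm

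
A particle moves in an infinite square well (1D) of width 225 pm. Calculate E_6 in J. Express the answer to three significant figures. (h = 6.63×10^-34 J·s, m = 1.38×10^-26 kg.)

E_6 = 2.83×10^-21 J

For an infinite well E_n = n²h²/(8mL²), so E_1 = h²/(8mL²) = (6.63×10^-34)²/(8·1.38×10^-26·(2.25×10^-10 m)²) = 7.865×10^-23 J.
Then E_6 = 6²·E_1 = 36·7.865×10^-23 J = 2.83×10^-21 J.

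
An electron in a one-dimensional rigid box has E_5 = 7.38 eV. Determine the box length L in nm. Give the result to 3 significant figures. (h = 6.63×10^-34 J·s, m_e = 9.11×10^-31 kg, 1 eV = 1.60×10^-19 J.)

From E_n = n²h²/(8m_eL²), L = n·h/√(8m_eE_n).
E_5 = 7.38 eV = 1.181×10^-18 J, so L = 5·6.63×10^-34/√(8·9.11×10^-31·1.181×10^-18) = 1.13×10^-9 m = 1.13 nm.

L = 1.13 nm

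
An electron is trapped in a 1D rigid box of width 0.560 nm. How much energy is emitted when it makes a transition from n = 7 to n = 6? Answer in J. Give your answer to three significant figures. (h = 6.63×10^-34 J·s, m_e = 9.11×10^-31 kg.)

|ΔE| = 2.50×10^-18 J

E_1 = h²/(8m_eL²) = 1.923×10^-19 J.
|ΔE| = |7² − 6²|·E_1 = 13·1.923×10^-19 J = 2.50×10^-18 J.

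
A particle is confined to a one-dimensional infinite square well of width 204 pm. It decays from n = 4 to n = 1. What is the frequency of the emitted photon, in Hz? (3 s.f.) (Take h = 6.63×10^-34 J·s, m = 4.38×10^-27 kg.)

f = 6.82×10^12 Hz

E_1 = h²/(8mL²) = 3.014×10^-22 J and ΔE = (4² − 1²)E_1 = 4.521×10^-21 J.
f = ΔE/h = 4.521×10^-21/6.63×10^-34 = 6.82×10^12 Hz.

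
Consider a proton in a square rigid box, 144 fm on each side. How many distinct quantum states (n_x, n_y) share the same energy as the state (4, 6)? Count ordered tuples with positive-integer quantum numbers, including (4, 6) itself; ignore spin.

The level has n_x² + n_y² = 52. The ordered positive-integer solutions are (4, 6), (6, 4).
That gives 2 states.

degeneracy = 2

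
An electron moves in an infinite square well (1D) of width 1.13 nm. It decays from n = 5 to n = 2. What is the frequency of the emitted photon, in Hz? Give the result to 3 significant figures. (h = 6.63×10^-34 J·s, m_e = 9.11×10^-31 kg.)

E_1 = h²/(8m_eL²) = 4.723×10^-20 J and ΔE = (5² − 2²)E_1 = 9.918×10^-19 J.
f = ΔE/h = 9.918×10^-19/6.63×10^-34 = 1.50×10^15 Hz.

f = 1.50×10^15 Hz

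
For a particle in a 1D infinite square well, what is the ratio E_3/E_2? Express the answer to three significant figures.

2.25

E_n ∝ n², so E_3/E_2 = 3²/2² = 9/4 = 2.25.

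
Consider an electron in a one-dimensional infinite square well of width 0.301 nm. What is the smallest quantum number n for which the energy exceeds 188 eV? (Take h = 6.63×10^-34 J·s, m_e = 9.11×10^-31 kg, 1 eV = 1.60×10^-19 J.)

E_1 = h²/(8m_eL²) = 6.657×10^-19 J = 4.161 eV.
Need n² > 188/4.161 = 45.18, i.e. n > 6.722.
The smallest integer satisfying this is n = 7.

n = 7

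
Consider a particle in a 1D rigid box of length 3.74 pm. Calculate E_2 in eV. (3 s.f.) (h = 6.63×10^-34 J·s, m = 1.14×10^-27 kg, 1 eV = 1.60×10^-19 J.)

For an infinite well E_n = n²h²/(8mL²), so E_1 = h²/(8mL²) = (6.63×10^-34)²/(8·1.14×10^-27·(3.74×10^-12 m)²) = 3.446×10^-18 J.
Then E_2 = 2²·E_1 = 4·3.446×10^-18 J = 1.378×10^-17 J.
Converting, E_2 = 1.378×10^-17 J / (1.60×10^-19 J/eV) = 86.1 eV.

E_2 = 86.1 eV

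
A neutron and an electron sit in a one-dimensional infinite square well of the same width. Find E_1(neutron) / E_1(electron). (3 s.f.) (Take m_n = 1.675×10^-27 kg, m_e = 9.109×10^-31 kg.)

5.44×10^-4

E_n ∝ 1/m at fixed n and L, so the ratio is m_e/m_n = 9.109×10^-31/1.675×10^-27 = 5.44×10^-4.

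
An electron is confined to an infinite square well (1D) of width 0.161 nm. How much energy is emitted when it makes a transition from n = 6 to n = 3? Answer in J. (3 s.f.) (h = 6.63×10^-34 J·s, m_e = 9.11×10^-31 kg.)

|ΔE| = 6.28×10^-17 J

E_1 = h²/(8m_eL²) = 2.327×10^-18 J.
|ΔE| = |6² − 3²|·E_1 = 27·2.327×10^-18 J = 6.28×10^-17 J.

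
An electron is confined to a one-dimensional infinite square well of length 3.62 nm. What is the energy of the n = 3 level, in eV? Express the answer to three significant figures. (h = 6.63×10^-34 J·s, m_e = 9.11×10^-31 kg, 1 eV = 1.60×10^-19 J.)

For an infinite well E_n = n²h²/(8m_eL²), so E_1 = h²/(8m_eL²) = (6.63×10^-34)²/(8·9.11×10^-31·(3.62×10^-9 m)²) = 4.603×10^-21 J.
Then E_3 = 3²·E_1 = 9·4.603×10^-21 J = 4.143×10^-20 J.
Converting, E_3 = 4.143×10^-20 J / (1.60×10^-19 J/eV) = 0.259 eV.

E_3 = 0.259 eV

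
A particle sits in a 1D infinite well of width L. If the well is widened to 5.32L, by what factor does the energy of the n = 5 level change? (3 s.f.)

E_n ∝ 1/L², so the energy scales by 1/5.32² = 0.0353.

0.0353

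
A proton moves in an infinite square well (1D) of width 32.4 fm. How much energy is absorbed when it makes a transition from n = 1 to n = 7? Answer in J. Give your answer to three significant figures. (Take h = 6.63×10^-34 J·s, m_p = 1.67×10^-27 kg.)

E_1 = h²/(8m_pL²) = 3.134×10^-14 J.
|ΔE| = |1² − 7²|·E_1 = 48·3.134×10^-14 J = 1.50×10^-12 J.

|ΔE| = 1.50×10^-12 J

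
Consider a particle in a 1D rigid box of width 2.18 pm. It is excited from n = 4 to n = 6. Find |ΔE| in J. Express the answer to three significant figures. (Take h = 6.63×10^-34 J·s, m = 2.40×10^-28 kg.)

E_1 = h²/(8mL²) = 4.817×10^-17 J.
|ΔE| = |4² − 6²|·E_1 = 20·4.817×10^-17 J = 9.63×10^-16 J.

|ΔE| = 9.63×10^-16 J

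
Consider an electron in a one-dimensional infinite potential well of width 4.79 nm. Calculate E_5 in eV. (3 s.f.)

For an infinite well E_n = n²h²/(8m_eL²), so E_1 = h²/(8m_eL²) = (6.626×10^-34)²/(8·9.109×10^-31·(4.79×10^-9 m)²) = 2.626×10^-21 J.
Then E_5 = 5²·E_1 = 25·2.626×10^-21 J = 6.565×10^-20 J.
Converting, E_5 = 6.565×10^-20 J / (1.602×10^-19 J/eV) = 0.410 eV.

E_5 = 0.410 eV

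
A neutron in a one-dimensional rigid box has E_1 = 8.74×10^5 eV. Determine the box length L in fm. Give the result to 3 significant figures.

L = 15.3 fm

From E_n = n²h²/(8m_nL²), L = n·h/√(8m_nE_n).
E_1 = 8.74×10^5 eV = 1.400×10^-13 J, so L = 1·6.626×10^-34/√(8·1.675×10^-27·1.400×10^-13) = 1.53×10^-14 m = 15.3 fm.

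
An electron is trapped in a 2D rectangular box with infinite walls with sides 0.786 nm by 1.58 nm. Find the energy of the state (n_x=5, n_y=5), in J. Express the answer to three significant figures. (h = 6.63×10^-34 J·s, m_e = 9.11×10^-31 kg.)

E = 3.04×10^-18 J

For a 2D rectangular well E = (h²/8m_e)·Σ n_i²/L_i² = (6.63×10^-34)²/(8·9.11×10^-31) · [5²/(0.786 nm)² + 5²/(1.58 nm)²].
Evaluating gives E = 3.04×10^-18 J.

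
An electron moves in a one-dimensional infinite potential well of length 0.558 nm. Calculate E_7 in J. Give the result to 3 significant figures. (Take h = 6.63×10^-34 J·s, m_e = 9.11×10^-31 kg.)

For an infinite well E_n = n²h²/(8m_eL²), so E_1 = h²/(8m_eL²) = (6.63×10^-34)²/(8·9.11×10^-31·(5.58×10^-10 m)²) = 1.937×10^-19 J.
Then E_7 = 7²·E_1 = 49·1.937×10^-19 J = 9.49×10^-18 J.

E_7 = 9.49×10^-18 J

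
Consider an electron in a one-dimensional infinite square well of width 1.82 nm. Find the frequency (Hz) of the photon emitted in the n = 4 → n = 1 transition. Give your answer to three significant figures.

E_1 = h²/(8m_eL²) = 1.819×10^-20 J and ΔE = (4² − 1²)E_1 = 2.729×10^-19 J.
f = ΔE/h = 2.729×10^-19/6.626×10^-34 = 4.12×10^14 Hz.

f = 4.12×10^14 Hz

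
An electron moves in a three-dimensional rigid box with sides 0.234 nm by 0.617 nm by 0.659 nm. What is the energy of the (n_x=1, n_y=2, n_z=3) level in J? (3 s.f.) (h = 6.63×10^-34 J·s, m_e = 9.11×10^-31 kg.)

E = 2.99×10^-18 J

For a 3D rectangular well E = (h²/8m_e)·Σ n_i²/L_i² = (6.63×10^-34)²/(8·9.11×10^-31) · [1²/(0.234 nm)² + 2²/(0.617 nm)² + 3²/(0.659 nm)²].
Evaluating gives E = 2.99×10^-18 J.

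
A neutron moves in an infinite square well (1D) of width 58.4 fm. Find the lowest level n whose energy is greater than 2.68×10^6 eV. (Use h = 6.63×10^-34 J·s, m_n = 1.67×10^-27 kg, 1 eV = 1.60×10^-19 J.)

n = 7

E_1 = h²/(8m_nL²) = 9.647×10^-15 J = 6.029×10^4 eV.
Need n² > 2.68×10^6/6.029×10^4 = 44.45, i.e. n > 6.667.
The smallest integer satisfying this is n = 7.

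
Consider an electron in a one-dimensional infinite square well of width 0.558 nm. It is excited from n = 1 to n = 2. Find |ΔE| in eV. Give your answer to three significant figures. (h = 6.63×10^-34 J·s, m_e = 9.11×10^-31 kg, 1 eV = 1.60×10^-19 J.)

|ΔE| = 3.63 eV

E_1 = h²/(8m_eL²) = 1.937×10^-19 J.
|ΔE| = |1² − 2²|·E_1 = 3·1.937×10^-19 J = 5.811×10^-19 J = 3.63 eV.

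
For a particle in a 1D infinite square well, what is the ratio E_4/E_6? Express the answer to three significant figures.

E_n ∝ n², so E_4/E_6 = 4²/6² = 16/36 = 0.444.

0.444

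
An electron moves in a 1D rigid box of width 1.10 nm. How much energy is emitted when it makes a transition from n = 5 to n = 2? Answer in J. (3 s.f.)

|ΔE| = 1.05×10^-18 J

E_1 = h²/(8m_eL²) = 4.979×10^-20 J.
|ΔE| = |5² − 2²|·E_1 = 21·4.979×10^-20 J = 1.05×10^-18 J.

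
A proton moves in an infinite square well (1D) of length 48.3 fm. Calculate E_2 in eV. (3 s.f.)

For an infinite well E_n = n²h²/(8m_pL²), so E_1 = h²/(8m_pL²) = (6.626×10^-34)²/(8·1.673×10^-27·(4.83×10^-14 m)²) = 1.406×10^-14 J.
Then E_2 = 2²·E_1 = 4·1.406×10^-14 J = 5.624×10^-14 J.
Converting, E_2 = 5.624×10^-14 J / (1.602×10^-19 J/eV) = 3.51×10^5 eV.

E_2 = 3.51×10^5 eV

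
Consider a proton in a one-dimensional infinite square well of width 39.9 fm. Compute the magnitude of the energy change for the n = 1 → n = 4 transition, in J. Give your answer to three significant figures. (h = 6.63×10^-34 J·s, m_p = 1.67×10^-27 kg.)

|ΔE| = 3.10×10^-13 J

E_1 = h²/(8m_pL²) = 2.067×10^-14 J.
|ΔE| = |1² − 4²|·E_1 = 15·2.067×10^-14 J = 3.10×10^-13 J.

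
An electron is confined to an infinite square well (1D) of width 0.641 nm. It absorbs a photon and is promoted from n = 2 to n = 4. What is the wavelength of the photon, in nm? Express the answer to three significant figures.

λ = 113 nm

E_1 = h²/(8m_eL²) = 1.466×10^-19 J, so ΔE = (4² − 2²)E_1 = 1.759×10^-18 J.
λ = hc/ΔE = (6.626×10^-34·2.998×10^8)/1.759×10^-18 = 1.13×10^-7 m = 113 nm.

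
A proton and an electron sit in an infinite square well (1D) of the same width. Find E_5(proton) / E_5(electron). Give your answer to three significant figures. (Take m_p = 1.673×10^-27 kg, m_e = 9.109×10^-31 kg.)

E_n ∝ 1/m at fixed n and L, so the ratio is m_e/m_p = 9.109×10^-31/1.673×10^-27 = 5.44×10^-4.

5.44×10^-4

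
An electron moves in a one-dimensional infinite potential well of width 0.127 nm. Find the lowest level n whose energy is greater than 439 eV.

n = 5

E_1 = h²/(8m_eL²) = 3.735×10^-18 J = 23.31 eV.
Need n² > 439/23.31 = 18.83, i.e. n > 4.339.
The smallest integer satisfying this is n = 5.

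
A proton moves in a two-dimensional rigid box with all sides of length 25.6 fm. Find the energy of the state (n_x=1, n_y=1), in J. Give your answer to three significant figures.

E = 1.00×10^-13 J

For a 2D rectangular well E = (h²/8m_p)·Σ n_i²/L_i² = (6.626×10^-34)²/(8·1.673×10^-27) · [1²/(25.6 fm)² + 1²/(25.6 fm)²].
Evaluating gives E = 1.00×10^-13 J.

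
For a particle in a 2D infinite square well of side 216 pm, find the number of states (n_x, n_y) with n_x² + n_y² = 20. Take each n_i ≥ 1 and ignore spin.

The level has n_x² + n_y² = 20. The ordered positive-integer solutions are (2, 4), (4, 2).
That gives 2 states.

degeneracy = 2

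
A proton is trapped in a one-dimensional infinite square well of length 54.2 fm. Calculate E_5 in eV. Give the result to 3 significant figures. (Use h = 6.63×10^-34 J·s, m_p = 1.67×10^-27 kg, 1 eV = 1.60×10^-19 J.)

E_5 = 1.75×10^6 eV

For an infinite well E_n = n²h²/(8m_pL²), so E_1 = h²/(8m_pL²) = (6.63×10^-34)²/(8·1.67×10^-27·(5.42×10^-14 m)²) = 1.120×10^-14 J.
Then E_5 = 5²·E_1 = 25·1.120×10^-14 J = 2.800×10^-13 J.
Converting, E_5 = 2.800×10^-13 J / (1.60×10^-19 J/eV) = 1.75×10^6 eV.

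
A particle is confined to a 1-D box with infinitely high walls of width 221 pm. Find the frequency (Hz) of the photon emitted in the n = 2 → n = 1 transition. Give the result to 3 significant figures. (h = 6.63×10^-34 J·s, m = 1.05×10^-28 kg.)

E_1 = h²/(8mL²) = 1.071×10^-20 J and ΔE = (2² − 1²)E_1 = 3.213×10^-20 J.
f = ΔE/h = 3.213×10^-20/6.63×10^-34 = 4.85×10^13 Hz.

f = 4.85×10^13 Hz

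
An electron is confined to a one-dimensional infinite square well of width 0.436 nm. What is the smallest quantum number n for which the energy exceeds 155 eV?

E_1 = h²/(8m_eL²) = 3.169×10^-19 J = 1.978 eV.
Need n² > 155/1.978 = 78.36, i.e. n > 8.852.
The smallest integer satisfying this is n = 9.

n = 9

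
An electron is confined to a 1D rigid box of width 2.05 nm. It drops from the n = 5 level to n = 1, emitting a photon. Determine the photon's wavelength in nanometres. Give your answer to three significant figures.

λ = 577 nm

E_1 = h²/(8m_eL²) = 1.434×10^-20 J, so ΔE = (5² − 1²)E_1 = 3.442×10^-19 J.
λ = hc/ΔE = (6.626×10^-34·2.998×10^8)/3.442×10^-19 = 5.77×10^-7 m = 577 nm.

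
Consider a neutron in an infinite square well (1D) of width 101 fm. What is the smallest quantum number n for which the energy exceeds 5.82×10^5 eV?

n = 6

E_1 = h²/(8m_nL²) = 3.212×10^-15 J = 2.005×10^4 eV.
Need n² > 5.82×10^5/2.005×10^4 = 29.03, i.e. n > 5.388.
The smallest integer satisfying this is n = 6.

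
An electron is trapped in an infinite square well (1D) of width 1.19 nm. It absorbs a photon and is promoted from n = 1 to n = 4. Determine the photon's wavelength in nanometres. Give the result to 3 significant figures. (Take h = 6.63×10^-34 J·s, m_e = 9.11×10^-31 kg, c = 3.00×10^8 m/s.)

λ = 311 nm

E_1 = h²/(8m_eL²) = 4.259×10^-20 J, so ΔE = (4² − 1²)E_1 = 6.388×10^-19 J.
λ = hc/ΔE = (6.63×10^-34·3.00×10^8)/6.388×10^-19 = 3.11×10^-7 m = 311 nm.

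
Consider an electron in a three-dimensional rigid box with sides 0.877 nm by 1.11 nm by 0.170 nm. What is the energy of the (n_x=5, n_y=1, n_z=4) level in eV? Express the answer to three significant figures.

For a 3D rectangular well E = (h²/8m_e)·Σ n_i²/L_i² = (6.626×10^-34)²/(8·9.109×10^-31) · [5²/(0.877 nm)² + 1²/(1.11 nm)² + 4²/(0.170 nm)²].
Evaluating gives E = 3.536×10^-17 J = 221 eV.

E = 221 eV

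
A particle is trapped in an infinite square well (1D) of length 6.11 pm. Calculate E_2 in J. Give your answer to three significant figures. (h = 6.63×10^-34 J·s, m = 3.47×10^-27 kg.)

E_2 = 1.70×10^-18 J

For an infinite well E_n = n²h²/(8mL²), so E_1 = h²/(8mL²) = (6.63×10^-34)²/(8·3.47×10^-27·(6.11×10^-12 m)²) = 4.242×10^-19 J.
Then E_2 = 2²·E_1 = 4·4.242×10^-19 J = 1.70×10^-18 J.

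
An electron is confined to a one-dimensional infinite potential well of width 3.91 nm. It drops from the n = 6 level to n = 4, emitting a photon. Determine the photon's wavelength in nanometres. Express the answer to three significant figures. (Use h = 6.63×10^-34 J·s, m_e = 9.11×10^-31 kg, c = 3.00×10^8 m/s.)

E_1 = h²/(8m_eL²) = 3.945×10^-21 J, so ΔE = (6² − 4²)E_1 = 7.890×10^-20 J.
λ = hc/ΔE = (6.63×10^-34·3.00×10^8)/7.890×10^-20 = 2.52×10^-6 m = 2.52×10^3 nm.

λ = 2.52×10^3 nm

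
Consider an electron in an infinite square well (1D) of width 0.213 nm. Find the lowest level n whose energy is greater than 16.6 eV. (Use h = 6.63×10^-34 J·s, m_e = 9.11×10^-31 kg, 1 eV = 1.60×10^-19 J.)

E_1 = h²/(8m_eL²) = 1.329×10^-18 J = 8.306 eV.
Need n² > 16.6/8.306 = 1.999, i.e. n > 1.414.
The smallest integer satisfying this is n = 2.

n = 2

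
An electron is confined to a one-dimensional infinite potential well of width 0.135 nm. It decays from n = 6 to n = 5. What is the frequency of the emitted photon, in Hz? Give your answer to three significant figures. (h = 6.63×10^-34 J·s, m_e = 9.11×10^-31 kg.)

f = 5.49×10^16 Hz

E_1 = h²/(8m_eL²) = 3.309×10^-18 J and ΔE = (6² − 5²)E_1 = 3.640×10^-17 J.
f = ΔE/h = 3.640×10^-17/6.63×10^-34 = 5.49×10^16 Hz.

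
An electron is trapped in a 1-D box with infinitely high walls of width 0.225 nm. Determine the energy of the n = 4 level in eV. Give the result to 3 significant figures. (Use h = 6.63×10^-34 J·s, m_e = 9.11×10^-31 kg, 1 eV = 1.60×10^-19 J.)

For an infinite well E_n = n²h²/(8m_eL²), so E_1 = h²/(8m_eL²) = (6.63×10^-34)²/(8·9.11×10^-31·(2.25×10^-10 m)²) = 1.191×10^-18 J.
Then E_4 = 4²·E_1 = 16·1.191×10^-18 J = 1.906×10^-17 J.
Converting, E_4 = 1.906×10^-17 J / (1.60×10^-19 J/eV) = 119 eV.

E_4 = 119 eV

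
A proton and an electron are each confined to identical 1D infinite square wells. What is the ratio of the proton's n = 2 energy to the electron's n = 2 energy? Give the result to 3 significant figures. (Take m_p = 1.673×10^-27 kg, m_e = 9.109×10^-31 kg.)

E_n ∝ 1/m at fixed n and L, so the ratio is m_e/m_p = 9.109×10^-31/1.673×10^-27 = 5.44×10^-4.

5.44×10^-4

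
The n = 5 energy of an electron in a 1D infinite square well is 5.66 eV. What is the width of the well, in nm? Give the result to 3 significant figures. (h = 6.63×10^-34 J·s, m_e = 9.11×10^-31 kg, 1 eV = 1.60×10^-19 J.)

From E_n = n²h²/(8m_eL²), L = n·h/√(8m_eE_n).
E_5 = 5.66 eV = 9.056×10^-19 J, so L = 5·6.63×10^-34/√(8·9.11×10^-31·9.056×10^-19) = 1.29×10^-9 m = 1.29 nm.

L = 1.29 nm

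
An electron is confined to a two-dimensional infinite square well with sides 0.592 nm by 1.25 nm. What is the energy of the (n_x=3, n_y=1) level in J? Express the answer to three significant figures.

E = 1.59×10^-18 J

For a 2D rectangular well E = (h²/8m_e)·Σ n_i²/L_i² = (6.626×10^-34)²/(8·9.109×10^-31) · [3²/(0.592 nm)² + 1²/(1.25 nm)²].
Evaluating gives E = 1.59×10^-18 J.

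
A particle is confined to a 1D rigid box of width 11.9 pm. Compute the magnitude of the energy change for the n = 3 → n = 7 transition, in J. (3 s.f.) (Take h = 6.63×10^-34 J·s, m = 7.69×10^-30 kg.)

E_1 = h²/(8mL²) = 5.046×10^-17 J.
|ΔE| = |3² − 7²|·E_1 = 40·5.046×10^-17 J = 2.02×10^-15 J.

|ΔE| = 2.02×10^-15 J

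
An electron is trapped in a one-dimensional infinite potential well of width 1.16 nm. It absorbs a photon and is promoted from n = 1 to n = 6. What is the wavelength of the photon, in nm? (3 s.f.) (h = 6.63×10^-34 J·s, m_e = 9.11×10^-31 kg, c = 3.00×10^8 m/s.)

λ = 127 nm

E_1 = h²/(8m_eL²) = 4.482×10^-20 J, so ΔE = (6² − 1²)E_1 = 1.569×10^-18 J.
λ = hc/ΔE = (6.63×10^-34·3.00×10^8)/1.569×10^-18 = 1.27×10^-7 m = 127 nm.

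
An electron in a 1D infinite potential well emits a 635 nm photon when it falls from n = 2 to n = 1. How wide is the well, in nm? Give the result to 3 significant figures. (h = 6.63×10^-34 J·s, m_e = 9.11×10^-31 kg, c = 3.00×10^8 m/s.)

The photon carries ΔE = hc/λ = 6.63×10^-34·3.00×10^8/6.35×10^-7 m = 3.132×10^-19 J.
Since ΔE = (2² − 1²)E_1, E_1 = 1.044×10^-19 J, and L = h/√(8m_eE_1) = 7.60×10^-10 m = 0.760 nm.

L = 0.760 nm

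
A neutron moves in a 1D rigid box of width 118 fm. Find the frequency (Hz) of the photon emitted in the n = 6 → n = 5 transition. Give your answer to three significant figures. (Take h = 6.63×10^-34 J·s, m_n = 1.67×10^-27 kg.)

E_1 = h²/(8m_nL²) = 2.363×10^-15 J and ΔE = (6² − 5²)E_1 = 2.599×10^-14 J.
f = ΔE/h = 2.599×10^-14/6.63×10^-34 = 3.92×10^19 Hz.

f = 3.92×10^19 Hz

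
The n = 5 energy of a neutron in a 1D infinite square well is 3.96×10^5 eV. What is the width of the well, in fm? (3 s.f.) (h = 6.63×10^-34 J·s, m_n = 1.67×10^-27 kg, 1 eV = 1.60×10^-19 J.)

From E_n = n²h²/(8m_nL²), L = n·h/√(8m_nE_n).
E_5 = 3.96×10^5 eV = 6.336×10^-14 J, so L = 5·6.63×10^-34/√(8·1.67×10^-27·6.336×10^-14) = 1.14×10^-13 m = 114 fm.

L = 114 fm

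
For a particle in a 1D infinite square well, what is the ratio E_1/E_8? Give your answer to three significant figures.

E_n ∝ n², so E_1/E_8 = 1²/8² = 1/64 = 0.0156.

0.0156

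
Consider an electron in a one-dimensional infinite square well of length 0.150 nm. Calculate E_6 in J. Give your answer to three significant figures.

E_6 = 9.64×10^-17 J

For an infinite well E_n = n²h²/(8m_eL²), so E_1 = h²/(8m_eL²) = (6.626×10^-34)²/(8·9.109×10^-31·(1.50×10^-10 m)²) = 2.678×10^-18 J.
Then E_6 = 6²·E_1 = 36·2.678×10^-18 J = 9.64×10^-17 J.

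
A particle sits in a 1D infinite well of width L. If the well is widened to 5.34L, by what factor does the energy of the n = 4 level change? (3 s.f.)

E_n ∝ 1/L², so the energy scales by 1/5.34² = 0.0351.

0.0351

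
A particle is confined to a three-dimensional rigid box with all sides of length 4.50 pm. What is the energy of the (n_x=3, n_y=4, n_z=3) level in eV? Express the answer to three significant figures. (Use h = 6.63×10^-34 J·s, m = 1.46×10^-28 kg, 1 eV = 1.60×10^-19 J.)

For a 3D rectangular well E = (h²/8m)·Σ n_i²/L_i² = (6.63×10^-34)²/(8·1.46×10^-28) · [3²/(4.50 pm)² + 4²/(4.50 pm)² + 3²/(4.50 pm)²].
Evaluating gives E = 6.319×10^-16 J = 3.95×10^3 eV.

E = 3.95×10^3 eV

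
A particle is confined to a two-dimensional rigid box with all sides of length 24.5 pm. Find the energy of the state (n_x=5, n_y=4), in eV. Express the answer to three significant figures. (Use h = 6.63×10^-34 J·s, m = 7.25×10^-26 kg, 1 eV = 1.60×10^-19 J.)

For a 2D rectangular well E = (h²/8m)·Σ n_i²/L_i² = (6.63×10^-34)²/(8·7.25×10^-26) · [5²/(24.5 pm)² + 4²/(24.5 pm)²].
Evaluating gives E = 5.177×10^-20 J = 0.324 eV.

E = 0.324 eV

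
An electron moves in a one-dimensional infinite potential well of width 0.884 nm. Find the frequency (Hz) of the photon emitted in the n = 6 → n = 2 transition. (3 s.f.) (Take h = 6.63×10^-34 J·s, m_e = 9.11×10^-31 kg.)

f = 3.73×10^15 Hz

E_1 = h²/(8m_eL²) = 7.718×10^-20 J and ΔE = (6² − 2²)E_1 = 2.470×10^-18 J.
f = ΔE/h = 2.470×10^-18/6.63×10^-34 = 3.73×10^15 Hz.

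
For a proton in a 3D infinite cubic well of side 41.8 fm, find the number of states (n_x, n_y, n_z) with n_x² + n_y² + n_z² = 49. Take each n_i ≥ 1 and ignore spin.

The level has n_x² + n_y² + n_z² = 49. The ordered positive-integer solutions are (2, 3, 6), (2, 6, 3), (3, 2, 6), (3, 6, 2), (6, 2, 3), (6, 3, 2).
That gives 6 states.

degeneracy = 6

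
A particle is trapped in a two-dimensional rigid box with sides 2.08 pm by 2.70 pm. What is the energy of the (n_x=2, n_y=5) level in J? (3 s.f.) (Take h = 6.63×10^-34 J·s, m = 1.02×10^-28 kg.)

For a 2D rectangular well E = (h²/8m)·Σ n_i²/L_i² = (6.63×10^-34)²/(8·1.02×10^-28) · [2²/(2.08 pm)² + 5²/(2.70 pm)²].
Evaluating gives E = 2.35×10^-15 J.

E = 2.35×10^-15 J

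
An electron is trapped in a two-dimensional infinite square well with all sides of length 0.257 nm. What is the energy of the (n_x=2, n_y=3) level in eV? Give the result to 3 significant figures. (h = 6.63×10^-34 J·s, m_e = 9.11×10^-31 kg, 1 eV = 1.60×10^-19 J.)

E = 74.2 eV

For a 2D rectangular well E = (h²/8m_e)·Σ n_i²/L_i² = (6.63×10^-34)²/(8·9.11×10^-31) · [2²/(0.257 nm)² + 3²/(0.257 nm)²].
Evaluating gives E = 1.187×10^-17 J = 74.2 eV.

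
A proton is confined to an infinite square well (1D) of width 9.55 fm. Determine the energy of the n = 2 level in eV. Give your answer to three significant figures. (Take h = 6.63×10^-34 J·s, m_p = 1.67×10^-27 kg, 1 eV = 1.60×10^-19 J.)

For an infinite well E_n = n²h²/(8m_pL²), so E_1 = h²/(8m_pL²) = (6.63×10^-34)²/(8·1.67×10^-27·(9.55×10^-15 m)²) = 3.608×10^-13 J.
Then E_2 = 2²·E_1 = 4·3.608×10^-13 J = 1.443×10^-12 J.
Converting, E_2 = 1.443×10^-12 J / (1.60×10^-19 J/eV) = 9.02×10^6 eV.

E_2 = 9.02×10^6 eV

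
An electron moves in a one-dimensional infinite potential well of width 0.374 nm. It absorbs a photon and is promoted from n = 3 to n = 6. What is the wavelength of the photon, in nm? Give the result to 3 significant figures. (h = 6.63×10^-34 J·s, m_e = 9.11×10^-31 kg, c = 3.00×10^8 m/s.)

E_1 = h²/(8m_eL²) = 4.312×10^-19 J, so ΔE = (6² − 3²)E_1 = 1.164×10^-17 J.
λ = hc/ΔE = (6.63×10^-34·3.00×10^8)/1.164×10^-17 = 1.71×10^-8 m = 17.1 nm.

λ = 17.1 nm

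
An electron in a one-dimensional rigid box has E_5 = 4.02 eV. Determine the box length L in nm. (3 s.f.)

L = 1.53 nm

From E_n = n²h²/(8m_eL²), L = n·h/√(8m_eE_n).
E_5 = 4.02 eV = 6.440×10^-19 J, so L = 5·6.626×10^-34/√(8·9.109×10^-31·6.440×10^-19) = 1.53×10^-9 m = 1.53 nm.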